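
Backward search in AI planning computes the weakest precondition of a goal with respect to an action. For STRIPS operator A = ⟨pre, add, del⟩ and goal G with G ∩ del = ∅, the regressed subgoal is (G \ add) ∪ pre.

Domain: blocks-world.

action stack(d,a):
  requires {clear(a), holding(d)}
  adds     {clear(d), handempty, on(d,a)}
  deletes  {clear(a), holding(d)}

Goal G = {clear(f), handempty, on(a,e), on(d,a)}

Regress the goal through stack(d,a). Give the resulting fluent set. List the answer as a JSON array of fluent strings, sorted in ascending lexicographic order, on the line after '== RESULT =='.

Compute (G \ add) ∪ pre:
  G ∩ del = {}  (empty — regression defined)
  G \ add = {clear(f), handempty, on(a,e), on(d,a)} \ {clear(d), handempty, on(d,a)} = {clear(f), on(a,e)}
  ∪ pre   = {clear(f), on(a,e)} ∪ {clear(a), holding(d)}
          = {clear(a), clear(f), holding(d), on(a,e)}

== RESULT ==
["clear(a)", "clear(f)", "holding(d)", "on(a,e)"]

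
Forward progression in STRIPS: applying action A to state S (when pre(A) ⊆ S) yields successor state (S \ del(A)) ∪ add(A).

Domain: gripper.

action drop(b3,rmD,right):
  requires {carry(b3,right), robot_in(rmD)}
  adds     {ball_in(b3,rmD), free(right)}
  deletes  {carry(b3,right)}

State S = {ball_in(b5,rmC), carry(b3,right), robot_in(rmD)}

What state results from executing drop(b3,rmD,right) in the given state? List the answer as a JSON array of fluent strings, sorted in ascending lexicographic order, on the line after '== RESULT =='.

Progress:
  pre ⊆ S: {carry(b3,right), robot_in(rmD)} ⊆ S  — applicable
  S \ del = {ball_in(b5,rmC), robot_in(rmD)}
  ∪ add   = {ball_in(b3,rmD), ball_in(b5,rmC), free(right), robot_in(rmD)}

== RESULT ==
["ball_in(b3,rmD)", "ball_in(b5,rmC)", "free(right)", "robot_in(rmD)"]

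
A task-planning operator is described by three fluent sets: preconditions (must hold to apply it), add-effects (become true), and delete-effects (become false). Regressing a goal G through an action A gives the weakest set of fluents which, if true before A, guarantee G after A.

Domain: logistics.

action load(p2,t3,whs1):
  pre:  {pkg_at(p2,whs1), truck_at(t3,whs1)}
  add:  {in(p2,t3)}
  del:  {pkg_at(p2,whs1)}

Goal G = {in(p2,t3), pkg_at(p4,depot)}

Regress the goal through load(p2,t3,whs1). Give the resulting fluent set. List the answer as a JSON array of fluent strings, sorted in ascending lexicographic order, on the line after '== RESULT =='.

Regress:
  G ∩ del = {}  (empty — regression defined)
  G \ add = {in(p2,t3), pkg_at(p4,depot)} \ {in(p2,t3)} = {pkg_at(p4,depot)}
  ∪ pre   = {pkg_at(p4,depot)} ∪ {pkg_at(p2,whs1), truck_at(t3,whs1)}
          = {pkg_at(p2,whs1), pkg_at(p4,depot), truck_at(t3,whs1)}

== RESULT ==
["pkg_at(p2,whs1)", "pkg_at(p4,depot)", "truck_at(t3,whs1)"]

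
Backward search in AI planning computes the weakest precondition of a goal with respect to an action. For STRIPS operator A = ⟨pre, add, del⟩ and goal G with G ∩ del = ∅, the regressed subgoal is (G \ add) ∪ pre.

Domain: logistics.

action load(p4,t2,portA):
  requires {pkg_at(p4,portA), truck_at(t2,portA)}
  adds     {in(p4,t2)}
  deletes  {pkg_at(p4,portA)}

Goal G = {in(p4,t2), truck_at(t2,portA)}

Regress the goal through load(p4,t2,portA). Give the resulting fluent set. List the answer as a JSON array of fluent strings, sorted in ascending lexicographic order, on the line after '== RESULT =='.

Compute (G \ add) ∪ pre:
  G ∩ del = {}  (empty — regression defined)
  G \ add = {in(p4,t2), truck_at(t2,portA)} \ {in(p4,t2)} = {truck_at(t2,portA)}
  ∪ pre   = {truck_at(t2,portA)} ∪ {pkg_at(p4,portA), truck_at(t2,portA)}
          = {pkg_at(p4,portA), truck_at(t2,portA)}

== RESULT ==
["pkg_at(p4,portA)", "truck_at(t2,portA)"]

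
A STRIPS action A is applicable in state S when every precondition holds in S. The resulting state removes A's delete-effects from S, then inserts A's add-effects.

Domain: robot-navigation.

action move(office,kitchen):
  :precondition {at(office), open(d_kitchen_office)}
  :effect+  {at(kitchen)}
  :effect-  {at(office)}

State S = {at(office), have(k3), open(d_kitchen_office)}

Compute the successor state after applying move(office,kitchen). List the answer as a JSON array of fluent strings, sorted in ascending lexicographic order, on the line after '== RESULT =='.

Compute (S \ del) ∪ add:
  pre ⊆ S: {at(office), open(d_kitchen_office)} ⊆ S  — applicable
  S \ del = {have(k3), open(d_kitchen_office)}
  ∪ add   = {at(kitchen), have(k3), open(d_kitchen_office)}

== RESULT ==
["at(kitchen)", "have(k3)", "open(d_kitchen_office)"]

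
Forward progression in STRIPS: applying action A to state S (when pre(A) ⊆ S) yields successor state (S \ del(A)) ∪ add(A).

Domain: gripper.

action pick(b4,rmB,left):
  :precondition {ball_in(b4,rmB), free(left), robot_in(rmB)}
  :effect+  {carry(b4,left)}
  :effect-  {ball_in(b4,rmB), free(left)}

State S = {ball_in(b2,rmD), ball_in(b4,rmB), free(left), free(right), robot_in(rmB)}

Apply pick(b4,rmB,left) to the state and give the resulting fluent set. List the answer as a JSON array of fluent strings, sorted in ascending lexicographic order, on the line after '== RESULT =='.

Compute (S \ del) ∪ add:
  pre ⊆ S: {ball_in(b4,rmB), free(left), robot_in(rmB)} ⊆ S  — applicable
  S \ del = {ball_in(b2,rmD), free(right), robot_in(rmB)}
  ∪ add   = {ball_in(b2,rmD), carry(b4,left), free(right), robot_in(rmB)}

== RESULT ==
["ball_in(b2,rmD)", "carry(b4,left)", "free(right)", "robot_in(rmB)"]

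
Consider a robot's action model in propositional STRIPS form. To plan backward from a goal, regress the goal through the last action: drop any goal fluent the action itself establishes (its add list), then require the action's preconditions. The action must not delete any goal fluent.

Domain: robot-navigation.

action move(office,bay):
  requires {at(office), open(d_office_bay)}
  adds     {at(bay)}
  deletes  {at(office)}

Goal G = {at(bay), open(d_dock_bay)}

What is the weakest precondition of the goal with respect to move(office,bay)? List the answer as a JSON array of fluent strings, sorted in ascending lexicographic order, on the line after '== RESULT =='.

Compute (G \ add) ∪ pre:
  G ∩ del = {}  (empty — regression defined)
  G \ add = {at(bay), open(d_dock_bay)} \ {at(bay)} = {open(d_dock_bay)}
  ∪ pre   = {open(d_dock_bay)} ∪ {at(office), open(d_office_bay)}
          = {at(office), open(d_dock_bay), open(d_office_bay)}

== RESULT ==
["at(office)", "open(d_dock_bay)", "open(d_office_bay)"]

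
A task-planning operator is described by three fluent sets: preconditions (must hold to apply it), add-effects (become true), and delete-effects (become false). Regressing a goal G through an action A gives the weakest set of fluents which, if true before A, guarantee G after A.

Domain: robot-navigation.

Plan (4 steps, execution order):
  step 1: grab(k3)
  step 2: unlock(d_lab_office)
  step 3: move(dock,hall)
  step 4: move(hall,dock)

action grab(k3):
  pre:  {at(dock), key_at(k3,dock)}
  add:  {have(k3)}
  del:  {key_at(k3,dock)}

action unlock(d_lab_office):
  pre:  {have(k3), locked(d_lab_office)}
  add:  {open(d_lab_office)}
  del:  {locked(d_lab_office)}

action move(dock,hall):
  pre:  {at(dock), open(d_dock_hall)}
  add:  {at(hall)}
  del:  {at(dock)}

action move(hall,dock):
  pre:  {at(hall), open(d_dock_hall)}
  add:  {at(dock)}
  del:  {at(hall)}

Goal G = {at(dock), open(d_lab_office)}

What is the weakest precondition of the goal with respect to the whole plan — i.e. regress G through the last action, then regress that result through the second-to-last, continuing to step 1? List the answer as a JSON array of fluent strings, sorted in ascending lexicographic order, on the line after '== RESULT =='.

Regress step by step:
  through step 4 (move(hall,dock)): drop {at(dock)}, keep {open(d_lab_office)}, require {at(hall), open(d_dock_hall)}
    → {at(hall), open(d_dock_hall), open(d_lab_office)}
  through step 3 (move(dock,hall)): drop {at(hall)}, keep {open(d_dock_hall), open(d_lab_office)}, require {at(dock), open(d_dock_hall)}
    → {at(dock), open(d_dock_hall), open(d_lab_office)}
  through step 2 (unlock(d_lab_office)): drop {open(d_lab_office)}, keep {at(dock), open(d_dock_hall)}, require {have(k3), locked(d_lab_office)}
    → {at(dock), have(k3), locked(d_lab_office), open(d_dock_hall)}
  through step 1 (grab(k3)): drop {have(k3)}, keep {at(dock), locked(d_lab_office), open(d_dock_hall)}, require {at(dock), key_at(k3,dock)}
    → {at(dock), key_at(k3,dock), locked(d_lab_office), open(d_dock_hall)}

== RESULT ==
["at(dock)", "key_at(k3,dock)", "locked(d_lab_office)", "open(d_dock_hall)"]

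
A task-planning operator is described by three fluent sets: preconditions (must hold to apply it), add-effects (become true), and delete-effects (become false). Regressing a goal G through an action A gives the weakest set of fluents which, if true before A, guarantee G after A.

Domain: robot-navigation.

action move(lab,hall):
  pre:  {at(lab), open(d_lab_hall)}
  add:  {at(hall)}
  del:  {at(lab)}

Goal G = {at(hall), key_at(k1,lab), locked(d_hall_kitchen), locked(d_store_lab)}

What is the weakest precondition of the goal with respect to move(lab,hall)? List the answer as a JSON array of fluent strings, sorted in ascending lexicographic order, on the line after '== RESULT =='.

Regress:
  G ∩ del = {}  (empty — regression defined)
  G \ add = {at(hall), key_at(k1,lab), locked(d_hall_kitchen), locked(d_store_lab)} \ {at(hall)} = {key_at(k1,lab), locked(d_hall_kitchen), locked(d_store_lab)}
  ∪ pre   = {key_at(k1,lab), locked(d_hall_kitchen), locked(d_store_lab)} ∪ {at(lab), open(d_lab_hall)}
          = {at(lab), key_at(k1,lab), locked(d_hall_kitchen), locked(d_store_lab), open(d_lab_hall)}

== RESULT ==
["at(lab)", "key_at(k1,lab)", "locked(d_hall_kitchen)", "locked(d_store_lab)", "open(d_lab_hall)"]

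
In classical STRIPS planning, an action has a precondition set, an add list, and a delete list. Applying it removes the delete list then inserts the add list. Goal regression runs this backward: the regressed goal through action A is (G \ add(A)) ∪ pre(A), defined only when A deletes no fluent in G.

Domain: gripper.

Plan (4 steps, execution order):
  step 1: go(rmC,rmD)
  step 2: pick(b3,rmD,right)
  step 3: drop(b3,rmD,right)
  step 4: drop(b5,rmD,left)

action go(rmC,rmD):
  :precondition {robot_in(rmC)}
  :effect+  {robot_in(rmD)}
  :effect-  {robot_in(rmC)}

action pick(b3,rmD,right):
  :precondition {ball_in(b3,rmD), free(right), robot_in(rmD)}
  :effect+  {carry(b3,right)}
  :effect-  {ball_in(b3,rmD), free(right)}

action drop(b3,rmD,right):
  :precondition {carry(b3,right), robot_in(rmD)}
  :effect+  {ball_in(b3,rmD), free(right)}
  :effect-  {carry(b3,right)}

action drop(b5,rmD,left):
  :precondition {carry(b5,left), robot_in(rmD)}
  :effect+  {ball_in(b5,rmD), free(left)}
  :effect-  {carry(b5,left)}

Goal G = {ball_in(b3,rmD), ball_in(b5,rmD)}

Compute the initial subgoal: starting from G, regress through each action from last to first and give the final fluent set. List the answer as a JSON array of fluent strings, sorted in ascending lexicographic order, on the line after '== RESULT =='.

Regress step by step:
  through step 4 (drop(b5,rmD,left)): drop {ball_in(b5,rmD)}, keep {ball_in(b3,rmD)}, require {carry(b5,left), robot_in(rmD)}
    → {ball_in(b3,rmD), carry(b5,left), robot_in(rmD)}
  through step 3 (drop(b3,rmD,right)): drop {ball_in(b3,rmD)}, keep {carry(b5,left), robot_in(rmD)}, require {carry(b3,right), robot_in(rmD)}
    → {carry(b3,right), carry(b5,left), robot_in(rmD)}
  through step 2 (pick(b3,rmD,right)): drop {carry(b3,right)}, keep {carry(b5,left), robot_in(rmD)}, require {ball_in(b3,rmD), free(right), robot_in(rmD)}
    → {ball_in(b3,rmD), carry(b5,left), free(right), robot_in(rmD)}
  through step 1 (go(rmC,rmD)): drop {robot_in(rmD)}, keep {ball_in(b3,rmD), carry(b5,left), free(right)}, require {robot_in(rmC)}
    → {ball_in(b3,rmD), carry(b5,left), free(right), robot_in(rmC)}

== RESULT ==
["ball_in(b3,rmD)", "carry(b5,left)", "free(right)", "robot_in(rmC)"]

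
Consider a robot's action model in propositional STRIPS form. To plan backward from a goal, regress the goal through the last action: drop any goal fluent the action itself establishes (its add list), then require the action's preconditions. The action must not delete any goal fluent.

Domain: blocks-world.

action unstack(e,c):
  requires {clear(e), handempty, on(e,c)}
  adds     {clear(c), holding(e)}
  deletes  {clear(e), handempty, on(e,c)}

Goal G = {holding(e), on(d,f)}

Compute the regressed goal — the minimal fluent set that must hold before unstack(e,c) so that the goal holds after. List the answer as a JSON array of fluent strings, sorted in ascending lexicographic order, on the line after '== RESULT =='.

Regress:
  G ∩ del = {}  (empty — regression defined)
  G \ add = {holding(e), on(d,f)} \ {clear(c), holding(e)} = {on(d,f)}
  ∪ pre   = {on(d,f)} ∪ {clear(e), handempty, on(e,c)}
          = {clear(e), handempty, on(d,f), on(e,c)}

== RESULT ==
["clear(e)", "handempty", "on(d,f)", "on(e,c)"]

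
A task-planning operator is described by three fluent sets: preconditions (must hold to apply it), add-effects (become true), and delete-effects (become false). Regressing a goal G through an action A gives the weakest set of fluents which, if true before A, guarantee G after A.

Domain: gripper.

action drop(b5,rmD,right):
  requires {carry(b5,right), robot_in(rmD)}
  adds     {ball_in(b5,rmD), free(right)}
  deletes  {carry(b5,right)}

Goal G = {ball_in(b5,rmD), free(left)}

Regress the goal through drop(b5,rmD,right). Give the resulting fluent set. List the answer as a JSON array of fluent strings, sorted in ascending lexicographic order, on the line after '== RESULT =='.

Compute (G \ add) ∪ pre:
  G ∩ del = {}  (empty — regression defined)
  G \ add = {ball_in(b5,rmD), free(left)} \ {ball_in(b5,rmD), free(right)} = {free(left)}
  ∪ pre   = {free(left)} ∪ {carry(b5,right), robot_in(rmD)}
          = {carry(b5,right), free(left), robot_in(rmD)}

== RESULT ==
["carry(b5,right)", "free(left)", "robot_in(rmD)"]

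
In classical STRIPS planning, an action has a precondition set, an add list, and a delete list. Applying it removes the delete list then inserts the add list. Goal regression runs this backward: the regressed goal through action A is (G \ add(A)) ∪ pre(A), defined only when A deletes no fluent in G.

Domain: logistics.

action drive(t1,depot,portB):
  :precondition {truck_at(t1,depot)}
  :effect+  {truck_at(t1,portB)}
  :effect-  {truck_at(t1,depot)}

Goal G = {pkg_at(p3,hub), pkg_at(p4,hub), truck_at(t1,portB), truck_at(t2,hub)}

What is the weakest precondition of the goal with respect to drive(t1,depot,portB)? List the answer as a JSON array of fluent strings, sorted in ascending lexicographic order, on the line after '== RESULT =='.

Compute (G \ add) ∪ pre:
  G ∩ del = {}  (empty — regression defined)
  G \ add = {pkg_at(p3,hub), pkg_at(p4,hub), truck_at(t1,portB), truck_at(t2,hub)} \ {truck_at(t1,portB)} = {pkg_at(p3,hub), pkg_at(p4,hub), truck_at(t2,hub)}
  ∪ pre   = {pkg_at(p3,hub), pkg_at(p4,hub), truck_at(t2,hub)} ∪ {truck_at(t1,depot)}
          = {pkg_at(p3,hub), pkg_at(p4,hub), truck_at(t1,depot), truck_at(t2,hub)}

== RESULT ==
["pkg_at(p3,hub)", "pkg_at(p4,hub)", "truck_at(t1,depot)", "truck_at(t2,hub)"]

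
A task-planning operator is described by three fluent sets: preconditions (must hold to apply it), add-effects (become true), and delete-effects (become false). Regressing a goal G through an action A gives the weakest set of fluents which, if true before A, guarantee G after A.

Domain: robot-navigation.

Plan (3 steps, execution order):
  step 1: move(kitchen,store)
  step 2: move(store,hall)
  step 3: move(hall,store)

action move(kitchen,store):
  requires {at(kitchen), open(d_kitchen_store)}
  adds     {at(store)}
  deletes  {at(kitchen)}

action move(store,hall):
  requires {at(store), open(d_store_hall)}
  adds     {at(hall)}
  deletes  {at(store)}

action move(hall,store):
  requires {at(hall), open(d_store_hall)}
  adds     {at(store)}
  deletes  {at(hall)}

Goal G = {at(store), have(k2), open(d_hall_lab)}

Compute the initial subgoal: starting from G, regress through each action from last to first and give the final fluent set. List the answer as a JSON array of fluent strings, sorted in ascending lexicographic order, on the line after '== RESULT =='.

Work backward from the goal:
  through step 3 (move(hall,store)): drop {at(store)}, keep {have(k2), open(d_hall_lab)}, require {at(hall), open(d_store_hall)}
    → {at(hall), have(k2), open(d_hall_lab), open(d_store_hall)}
  through step 2 (move(store,hall)): drop {at(hall)}, keep {have(k2), open(d_hall_lab), open(d_store_hall)}, require {at(store), open(d_store_hall)}
    → {at(store), have(k2), open(d_hall_lab), open(d_store_hall)}
  through step 1 (move(kitchen,store)): drop {at(store)}, keep {have(k2), open(d_hall_lab), open(d_store_hall)}, require {at(kitchen), open(d_kitchen_store)}
    → {at(kitchen), have(k2), open(d_hall_lab), open(d_kitchen_store), open(d_store_hall)}

== RESULT ==
["at(kitchen)", "have(k2)", "open(d_hall_lab)", "open(d_kitchen_store)", "open(d_store_hall)"]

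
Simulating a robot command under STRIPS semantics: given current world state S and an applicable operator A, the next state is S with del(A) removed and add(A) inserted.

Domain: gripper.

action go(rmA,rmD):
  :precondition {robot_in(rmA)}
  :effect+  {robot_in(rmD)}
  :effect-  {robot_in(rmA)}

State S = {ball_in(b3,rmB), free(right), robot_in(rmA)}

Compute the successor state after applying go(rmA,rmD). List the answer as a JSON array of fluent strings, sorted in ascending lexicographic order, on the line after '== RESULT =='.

Progress:
  pre ⊆ S: {robot_in(rmA)} ⊆ S  — applicable
  S \ del = {ball_in(b3,rmB), free(right)}
  ∪ add   = {ball_in(b3,rmB), free(right), robot_in(rmD)}

== RESULT ==
["ball_in(b3,rmB)", "free(right)", "robot_in(rmD)"]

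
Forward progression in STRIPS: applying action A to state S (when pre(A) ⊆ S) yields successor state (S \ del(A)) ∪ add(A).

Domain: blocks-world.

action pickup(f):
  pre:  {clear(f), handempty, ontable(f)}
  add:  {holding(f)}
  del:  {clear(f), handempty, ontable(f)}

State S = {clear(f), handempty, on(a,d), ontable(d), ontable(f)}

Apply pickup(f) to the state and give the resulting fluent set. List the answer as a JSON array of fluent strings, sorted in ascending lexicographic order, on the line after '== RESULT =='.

Progress:
  pre ⊆ S: {clear(f), handempty, ontable(f)} ⊆ S  — applicable
  S \ del = {on(a,d), ontable(d)}
  ∪ add   = {holding(f), on(a,d), ontable(d)}

== RESULT ==
["holding(f)", "on(a,d)", "ontable(d)"]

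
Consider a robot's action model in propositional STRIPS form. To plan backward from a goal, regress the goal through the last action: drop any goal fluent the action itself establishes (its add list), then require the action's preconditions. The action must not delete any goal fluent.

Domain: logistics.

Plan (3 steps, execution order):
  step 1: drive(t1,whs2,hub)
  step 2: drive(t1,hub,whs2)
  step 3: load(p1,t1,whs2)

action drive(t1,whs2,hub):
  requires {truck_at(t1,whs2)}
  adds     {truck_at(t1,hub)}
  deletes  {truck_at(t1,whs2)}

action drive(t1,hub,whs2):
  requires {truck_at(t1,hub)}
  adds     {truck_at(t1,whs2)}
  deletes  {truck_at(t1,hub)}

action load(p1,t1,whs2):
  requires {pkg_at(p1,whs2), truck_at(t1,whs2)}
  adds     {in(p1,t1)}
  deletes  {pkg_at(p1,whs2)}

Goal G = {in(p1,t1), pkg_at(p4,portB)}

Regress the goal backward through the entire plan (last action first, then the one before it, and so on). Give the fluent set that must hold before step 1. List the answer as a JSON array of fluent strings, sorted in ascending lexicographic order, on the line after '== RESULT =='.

Work backward from the goal:
  through step 3 (load(p1,t1,whs2)): drop {in(p1,t1)}, keep {pkg_at(p4,portB)}, require {pkg_at(p1,whs2), truck_at(t1,whs2)}
    → {pkg_at(p1,whs2), pkg_at(p4,portB), truck_at(t1,whs2)}
  through step 2 (drive(t1,hub,whs2)): drop {truck_at(t1,whs2)}, keep {pkg_at(p1,whs2), pkg_at(p4,portB)}, require {truck_at(t1,hub)}
    → {pkg_at(p1,whs2), pkg_at(p4,portB), truck_at(t1,hub)}
  through step 1 (drive(t1,whs2,hub)): drop {truck_at(t1,hub)}, keep {pkg_at(p1,whs2), pkg_at(p4,portB)}, require {truck_at(t1,whs2)}
    → {pkg_at(p1,whs2), pkg_at(p4,portB), truck_at(t1,whs2)}

== RESULT ==
["pkg_at(p1,whs2)", "pkg_at(p4,portB)", "truck_at(t1,whs2)"]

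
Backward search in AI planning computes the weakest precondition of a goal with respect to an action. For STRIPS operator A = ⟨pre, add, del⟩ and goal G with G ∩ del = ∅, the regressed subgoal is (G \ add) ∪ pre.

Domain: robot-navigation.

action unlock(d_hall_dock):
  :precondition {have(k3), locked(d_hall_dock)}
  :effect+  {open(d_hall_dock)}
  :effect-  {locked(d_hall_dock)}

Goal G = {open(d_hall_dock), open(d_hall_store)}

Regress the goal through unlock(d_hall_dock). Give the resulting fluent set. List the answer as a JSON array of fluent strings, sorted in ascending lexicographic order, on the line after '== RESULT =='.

Regress:
  G ∩ del = {}  (empty — regression defined)
  G \ add = {open(d_hall_dock), open(d_hall_store)} \ {open(d_hall_dock)} = {open(d_hall_store)}
  ∪ pre   = {open(d_hall_store)} ∪ {have(k3), locked(d_hall_dock)}
          = {have(k3), locked(d_hall_dock), open(d_hall_store)}

== RESULT ==
["have(k3)", "locked(d_hall_dock)", "open(d_hall_store)"]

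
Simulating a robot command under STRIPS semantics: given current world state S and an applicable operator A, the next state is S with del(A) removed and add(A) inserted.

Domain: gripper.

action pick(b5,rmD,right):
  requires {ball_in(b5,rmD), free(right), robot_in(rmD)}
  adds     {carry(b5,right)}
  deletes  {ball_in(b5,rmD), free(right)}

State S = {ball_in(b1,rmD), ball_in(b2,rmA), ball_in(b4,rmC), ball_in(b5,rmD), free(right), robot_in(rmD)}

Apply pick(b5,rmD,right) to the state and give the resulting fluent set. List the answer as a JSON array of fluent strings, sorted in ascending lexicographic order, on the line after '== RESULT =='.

Compute (S \ del) ∪ add:
  pre ⊆ S: {ball_in(b5,rmD), free(right), robot_in(rmD)} ⊆ S  — applicable
  S \ del = {ball_in(b1,rmD), ball_in(b2,rmA), ball_in(b4,rmC), robot_in(rmD)}
  ∪ add   = {ball_in(b1,rmD), ball_in(b2,rmA), ball_in(b4,rmC), carry(b5,right), robot_in(rmD)}

== RESULT ==
["ball_in(b1,rmD)", "ball_in(b2,rmA)", "ball_in(b4,rmC)", "carry(b5,right)", "robot_in(rmD)"]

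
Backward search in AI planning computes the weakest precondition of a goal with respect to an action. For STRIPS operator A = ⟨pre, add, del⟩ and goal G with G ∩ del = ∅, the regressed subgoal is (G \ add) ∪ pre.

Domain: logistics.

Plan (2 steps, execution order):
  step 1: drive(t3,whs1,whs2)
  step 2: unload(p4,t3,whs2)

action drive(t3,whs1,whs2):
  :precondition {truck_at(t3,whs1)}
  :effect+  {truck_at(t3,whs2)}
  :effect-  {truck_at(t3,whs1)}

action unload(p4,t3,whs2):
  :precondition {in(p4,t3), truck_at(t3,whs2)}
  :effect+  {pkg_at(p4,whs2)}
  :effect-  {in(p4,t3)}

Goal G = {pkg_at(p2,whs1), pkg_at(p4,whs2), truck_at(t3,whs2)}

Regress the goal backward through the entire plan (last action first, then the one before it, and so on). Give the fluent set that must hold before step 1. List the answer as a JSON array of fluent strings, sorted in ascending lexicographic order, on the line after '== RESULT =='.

Regress step by step:
  through step 2 (unload(p4,t3,whs2)): drop {pkg_at(p4,whs2)}, keep {pkg_at(p2,whs1), truck_at(t3,whs2)}, require {in(p4,t3), truck_at(t3,whs2)}
    → {in(p4,t3), pkg_at(p2,whs1), truck_at(t3,whs2)}
  through step 1 (drive(t3,whs1,whs2)): drop {truck_at(t3,whs2)}, keep {in(p4,t3), pkg_at(p2,whs1)}, require {truck_at(t3,whs1)}
    → {in(p4,t3), pkg_at(p2,whs1), truck_at(t3,whs1)}

== RESULT ==
["in(p4,t3)", "pkg_at(p2,whs1)", "truck_at(t3,whs1)"]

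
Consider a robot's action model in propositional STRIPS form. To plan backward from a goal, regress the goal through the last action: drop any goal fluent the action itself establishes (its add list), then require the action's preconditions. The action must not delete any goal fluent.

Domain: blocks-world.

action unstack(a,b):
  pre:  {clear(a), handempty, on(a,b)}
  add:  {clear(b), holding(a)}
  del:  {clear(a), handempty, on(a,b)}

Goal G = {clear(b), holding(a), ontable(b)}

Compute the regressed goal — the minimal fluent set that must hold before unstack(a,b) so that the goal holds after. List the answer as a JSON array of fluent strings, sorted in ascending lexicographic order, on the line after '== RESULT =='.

Compute (G \ add) ∪ pre:
  G ∩ del = {}  (empty — regression defined)
  G \ add = {clear(b), holding(a), ontable(b)} \ {clear(b), holding(a)} = {ontable(b)}
  ∪ pre   = {ontable(b)} ∪ {clear(a), handempty, on(a,b)}
          = {clear(a), handempty, on(a,b), ontable(b)}

== RESULT ==
["clear(a)", "handempty", "on(a,b)", "ontable(b)"]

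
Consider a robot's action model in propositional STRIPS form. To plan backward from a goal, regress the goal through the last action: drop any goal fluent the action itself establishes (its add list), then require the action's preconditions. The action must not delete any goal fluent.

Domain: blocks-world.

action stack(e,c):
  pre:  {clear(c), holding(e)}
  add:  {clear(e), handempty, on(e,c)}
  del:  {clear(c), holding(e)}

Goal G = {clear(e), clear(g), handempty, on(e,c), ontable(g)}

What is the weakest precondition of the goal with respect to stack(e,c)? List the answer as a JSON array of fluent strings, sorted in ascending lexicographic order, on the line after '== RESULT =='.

Regress:
  G ∩ del = {}  (empty — regression defined)
  G \ add = {clear(e), clear(g), handempty, on(e,c), ontable(g)} \ {clear(e), handempty, on(e,c)} = {clear(g), ontable(g)}
  ∪ pre   = {clear(g), ontable(g)} ∪ {clear(c), holding(e)}
          = {clear(c), clear(g), holding(e), ontable(g)}

== RESULT ==
["clear(c)", "clear(g)", "holding(e)", "ontable(g)"]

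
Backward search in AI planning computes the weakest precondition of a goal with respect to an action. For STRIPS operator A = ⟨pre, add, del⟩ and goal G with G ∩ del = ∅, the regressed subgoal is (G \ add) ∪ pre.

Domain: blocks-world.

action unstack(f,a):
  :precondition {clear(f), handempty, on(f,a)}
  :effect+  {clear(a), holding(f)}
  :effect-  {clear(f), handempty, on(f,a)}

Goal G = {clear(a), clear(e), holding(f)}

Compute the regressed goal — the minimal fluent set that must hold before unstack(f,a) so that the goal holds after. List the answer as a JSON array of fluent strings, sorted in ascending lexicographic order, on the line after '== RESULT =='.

Compute (G \ add) ∪ pre:
  G ∩ del = {}  (empty — regression defined)
  G \ add = {clear(a), clear(e), holding(f)} \ {clear(a), holding(f)} = {clear(e)}
  ∪ pre   = {clear(e)} ∪ {clear(f), handempty, on(f,a)}
          = {clear(e), clear(f), handempty, on(f,a)}

== RESULT ==
["clear(e)", "clear(f)", "handempty", "on(f,a)"]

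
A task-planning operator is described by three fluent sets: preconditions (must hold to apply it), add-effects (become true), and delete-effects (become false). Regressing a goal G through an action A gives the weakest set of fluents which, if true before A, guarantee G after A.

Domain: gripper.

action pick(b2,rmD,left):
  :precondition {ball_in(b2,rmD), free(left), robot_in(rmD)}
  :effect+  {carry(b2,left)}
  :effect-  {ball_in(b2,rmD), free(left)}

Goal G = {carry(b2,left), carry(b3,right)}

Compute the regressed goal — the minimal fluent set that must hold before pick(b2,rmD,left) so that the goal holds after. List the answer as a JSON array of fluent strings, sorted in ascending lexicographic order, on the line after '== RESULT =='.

Compute (G \ add) ∪ pre:
  G ∩ del = {}  (empty — regression defined)
  G \ add = {carry(b2,left), carry(b3,right)} \ {carry(b2,left)} = {carry(b3,right)}
  ∪ pre   = {carry(b3,right)} ∪ {ball_in(b2,rmD), free(left), robot_in(rmD)}
          = {ball_in(b2,rmD), carry(b3,right), free(left), robot_in(rmD)}

== RESULT ==
["ball_in(b2,rmD)", "carry(b3,right)", "free(left)", "robot_in(rmD)"]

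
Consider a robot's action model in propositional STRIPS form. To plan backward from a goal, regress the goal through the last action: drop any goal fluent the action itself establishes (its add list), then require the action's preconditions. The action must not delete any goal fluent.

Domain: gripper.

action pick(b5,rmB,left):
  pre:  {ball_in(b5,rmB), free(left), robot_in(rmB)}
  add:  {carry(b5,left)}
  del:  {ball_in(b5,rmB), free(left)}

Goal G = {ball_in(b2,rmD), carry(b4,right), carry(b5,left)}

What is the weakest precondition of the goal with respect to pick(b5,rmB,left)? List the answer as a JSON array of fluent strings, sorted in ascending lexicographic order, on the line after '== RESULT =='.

Compute (G \ add) ∪ pre:
  G ∩ del = {}  (empty — regression defined)
  G \ add = {ball_in(b2,rmD), carry(b4,right), carry(b5,left)} \ {carry(b5,left)} = {ball_in(b2,rmD), carry(b4,right)}
  ∪ pre   = {ball_in(b2,rmD), carry(b4,right)} ∪ {ball_in(b5,rmB), free(left), robot_in(rmB)}
          = {ball_in(b2,rmD), ball_in(b5,rmB), carry(b4,right), free(left), robot_in(rmB)}

== RESULT ==
["ball_in(b2,rmD)", "ball_in(b5,rmB)", "carry(b4,right)", "free(left)", "robot_in(rmB)"]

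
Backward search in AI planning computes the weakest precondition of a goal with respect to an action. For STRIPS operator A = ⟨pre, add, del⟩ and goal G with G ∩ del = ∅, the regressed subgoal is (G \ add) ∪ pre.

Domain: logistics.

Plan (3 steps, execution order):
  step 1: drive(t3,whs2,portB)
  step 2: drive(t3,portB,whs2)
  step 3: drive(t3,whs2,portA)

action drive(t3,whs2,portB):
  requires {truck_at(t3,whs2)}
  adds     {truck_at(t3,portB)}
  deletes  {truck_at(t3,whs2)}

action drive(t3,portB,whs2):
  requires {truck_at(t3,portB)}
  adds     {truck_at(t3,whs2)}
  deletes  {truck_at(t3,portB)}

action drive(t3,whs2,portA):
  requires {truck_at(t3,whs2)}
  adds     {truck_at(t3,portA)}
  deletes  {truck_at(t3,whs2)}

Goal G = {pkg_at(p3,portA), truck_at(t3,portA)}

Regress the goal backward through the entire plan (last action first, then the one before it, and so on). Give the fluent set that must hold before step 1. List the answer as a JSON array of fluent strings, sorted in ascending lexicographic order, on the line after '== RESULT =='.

Regress step by step:
  through step 3 (drive(t3,whs2,portA)): drop {truck_at(t3,portA)}, keep {pkg_at(p3,portA)}, require {truck_at(t3,whs2)}
    → {pkg_at(p3,portA), truck_at(t3,whs2)}
  through step 2 (drive(t3,portB,whs2)): drop {truck_at(t3,whs2)}, keep {pkg_at(p3,portA)}, require {truck_at(t3,portB)}
    → {pkg_at(p3,portA), truck_at(t3,portB)}
  through step 1 (drive(t3,whs2,portB)): drop {truck_at(t3,portB)}, keep {pkg_at(p3,portA)}, require {truck_at(t3,whs2)}
    → {pkg_at(p3,portA), truck_at(t3,whs2)}

== RESULT ==
["pkg_at(p3,portA)", "truck_at(t3,whs2)"]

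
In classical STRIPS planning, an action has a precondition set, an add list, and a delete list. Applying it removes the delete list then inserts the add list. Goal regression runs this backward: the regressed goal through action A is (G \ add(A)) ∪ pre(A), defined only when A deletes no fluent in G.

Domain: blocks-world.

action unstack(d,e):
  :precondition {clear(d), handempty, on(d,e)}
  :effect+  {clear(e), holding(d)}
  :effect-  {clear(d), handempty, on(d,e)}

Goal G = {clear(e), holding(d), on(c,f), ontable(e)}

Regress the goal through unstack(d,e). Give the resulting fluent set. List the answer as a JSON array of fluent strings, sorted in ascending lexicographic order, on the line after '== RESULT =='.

Regress:
  G ∩ del = {}  (empty — regression defined)
  G \ add = {clear(e), holding(d), on(c,f), ontable(e)} \ {clear(e), holding(d)} = {on(c,f), ontable(e)}
  ∪ pre   = {on(c,f), ontable(e)} ∪ {clear(d), handempty, on(d,e)}
          = {clear(d), handempty, on(c,f), on(d,e), ontable(e)}

== RESULT ==
["clear(d)", "handempty", "on(c,f)", "on(d,e)", "ontable(e)"]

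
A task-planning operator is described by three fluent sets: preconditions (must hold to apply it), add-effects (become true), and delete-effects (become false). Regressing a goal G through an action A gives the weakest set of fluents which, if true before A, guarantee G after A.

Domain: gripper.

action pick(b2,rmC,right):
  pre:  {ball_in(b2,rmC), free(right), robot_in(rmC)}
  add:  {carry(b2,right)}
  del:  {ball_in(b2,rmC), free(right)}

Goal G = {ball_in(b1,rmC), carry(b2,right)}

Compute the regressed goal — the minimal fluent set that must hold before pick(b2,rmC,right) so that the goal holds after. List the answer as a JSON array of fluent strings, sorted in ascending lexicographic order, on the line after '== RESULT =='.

Compute (G \ add) ∪ pre:
  G ∩ del = {}  (empty — regression defined)
  G \ add = {ball_in(b1,rmC), carry(b2,right)} \ {carry(b2,right)} = {ball_in(b1,rmC)}
  ∪ pre   = {ball_in(b1,rmC)} ∪ {ball_in(b2,rmC), free(right), robot_in(rmC)}
          = {ball_in(b1,rmC), ball_in(b2,rmC), free(right), robot_in(rmC)}

== RESULT ==
["ball_in(b1,rmC)", "ball_in(b2,rmC)", "free(right)", "robot_in(rmC)"]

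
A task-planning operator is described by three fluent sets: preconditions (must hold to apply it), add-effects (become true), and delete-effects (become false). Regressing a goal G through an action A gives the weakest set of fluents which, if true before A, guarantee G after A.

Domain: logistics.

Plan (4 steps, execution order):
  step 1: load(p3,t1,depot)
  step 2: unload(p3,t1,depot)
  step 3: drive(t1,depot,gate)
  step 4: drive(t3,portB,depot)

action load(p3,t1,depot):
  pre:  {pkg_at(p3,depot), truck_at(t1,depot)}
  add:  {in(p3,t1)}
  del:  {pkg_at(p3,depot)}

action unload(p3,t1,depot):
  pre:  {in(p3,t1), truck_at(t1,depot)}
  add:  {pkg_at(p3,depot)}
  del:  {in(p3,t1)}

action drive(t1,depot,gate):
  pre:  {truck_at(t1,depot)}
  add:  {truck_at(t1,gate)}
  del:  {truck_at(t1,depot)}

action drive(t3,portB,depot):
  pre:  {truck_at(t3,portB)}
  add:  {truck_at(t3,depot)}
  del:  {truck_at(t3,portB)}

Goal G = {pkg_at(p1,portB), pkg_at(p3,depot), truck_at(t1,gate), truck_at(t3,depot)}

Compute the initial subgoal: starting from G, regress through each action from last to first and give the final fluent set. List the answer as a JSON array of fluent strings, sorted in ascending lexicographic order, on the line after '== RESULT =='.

Work backward from the goal:
  through step 4 (drive(t3,portB,depot)): drop {truck_at(t3,depot)}, keep {pkg_at(p1,portB), pkg_at(p3,depot), truck_at(t1,gate)}, require {truck_at(t3,portB)}
    → {pkg_at(p1,portB), pkg_at(p3,depot), truck_at(t1,gate), truck_at(t3,portB)}
  through step 3 (drive(t1,depot,gate)): drop {truck_at(t1,gate)}, keep {pkg_at(p1,portB), pkg_at(p3,depot), truck_at(t3,portB)}, require {truck_at(t1,depot)}
    → {pkg_at(p1,portB), pkg_at(p3,depot), truck_at(t1,depot), truck_at(t3,portB)}
  through step 2 (unload(p3,t1,depot)): drop {pkg_at(p3,depot)}, keep {pkg_at(p1,portB), truck_at(t1,depot), truck_at(t3,portB)}, require {in(p3,t1), truck_at(t1,depot)}
    → {in(p3,t1), pkg_at(p1,portB), truck_at(t1,depot), truck_at(t3,portB)}
  through step 1 (load(p3,t1,depot)): drop {in(p3,t1)}, keep {pkg_at(p1,portB), truck_at(t1,depot), truck_at(t3,portB)}, require {pkg_at(p3,depot), truck_at(t1,depot)}
    → {pkg_at(p1,portB), pkg_at(p3,depot), truck_at(t1,depot), truck_at(t3,portB)}

== RESULT ==
["pkg_at(p1,portB)", "pkg_at(p3,depot)", "truck_at(t1,depot)", "truck_at(t3,portB)"]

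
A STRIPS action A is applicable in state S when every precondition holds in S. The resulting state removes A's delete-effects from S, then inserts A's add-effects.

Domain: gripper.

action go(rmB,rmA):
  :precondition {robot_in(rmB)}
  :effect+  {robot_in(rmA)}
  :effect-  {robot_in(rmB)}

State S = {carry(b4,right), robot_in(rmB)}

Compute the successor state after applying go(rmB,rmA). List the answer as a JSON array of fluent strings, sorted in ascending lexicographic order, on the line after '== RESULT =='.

Progress:
  pre ⊆ S: {robot_in(rmB)} ⊆ S  — applicable
  S \ del = {carry(b4,right)}
  ∪ add   = {carry(b4,right), robot_in(rmA)}

== RESULT ==
["carry(b4,right)", "robot_in(rmA)"]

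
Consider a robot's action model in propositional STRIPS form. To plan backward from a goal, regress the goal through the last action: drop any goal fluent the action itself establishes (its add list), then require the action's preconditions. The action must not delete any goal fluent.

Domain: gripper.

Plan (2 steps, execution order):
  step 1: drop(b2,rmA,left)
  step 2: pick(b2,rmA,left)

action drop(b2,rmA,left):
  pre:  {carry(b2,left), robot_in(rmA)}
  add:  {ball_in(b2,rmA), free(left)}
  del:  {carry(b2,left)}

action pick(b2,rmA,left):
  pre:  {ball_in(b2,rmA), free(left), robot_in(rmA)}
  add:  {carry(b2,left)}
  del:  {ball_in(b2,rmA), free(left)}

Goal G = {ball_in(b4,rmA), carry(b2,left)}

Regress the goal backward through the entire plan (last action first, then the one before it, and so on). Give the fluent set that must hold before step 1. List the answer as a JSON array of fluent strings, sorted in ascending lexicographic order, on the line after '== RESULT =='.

Regress step by step:
  through step 2 (pick(b2,rmA,left)): drop {carry(b2,left)}, keep {ball_in(b4,rmA)}, require {ball_in(b2,rmA), free(left), robot_in(rmA)}
    → {ball_in(b2,rmA), ball_in(b4,rmA), free(left), robot_in(rmA)}
  through step 1 (drop(b2,rmA,left)): drop {ball_in(b2,rmA), free(left)}, keep {ball_in(b4,rmA), robot_in(rmA)}, require {carry(b2,left), robot_in(rmA)}
    → {ball_in(b4,rmA), carry(b2,left), robot_in(rmA)}

== RESULT ==
["ball_in(b4,rmA)", "carry(b2,left)", "robot_in(rmA)"]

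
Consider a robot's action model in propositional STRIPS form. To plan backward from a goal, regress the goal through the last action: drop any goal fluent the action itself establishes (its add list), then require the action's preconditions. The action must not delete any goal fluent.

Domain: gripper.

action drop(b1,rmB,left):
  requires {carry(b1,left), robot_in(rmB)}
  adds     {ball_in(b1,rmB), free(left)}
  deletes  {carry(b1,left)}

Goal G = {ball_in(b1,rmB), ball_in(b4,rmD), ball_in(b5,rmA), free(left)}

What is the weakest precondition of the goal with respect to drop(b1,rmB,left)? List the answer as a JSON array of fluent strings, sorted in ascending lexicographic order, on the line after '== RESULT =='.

Regress:
  G ∩ del = {}  (empty — regression defined)
  G \ add = {ball_in(b1,rmB), ball_in(b4,rmD), ball_in(b5,rmA), free(left)} \ {ball_in(b1,rmB), free(left)} = {ball_in(b4,rmD), ball_in(b5,rmA)}
  ∪ pre   = {ball_in(b4,rmD), ball_in(b5,rmA)} ∪ {carry(b1,left), robot_in(rmB)}
          = {ball_in(b4,rmD), ball_in(b5,rmA), carry(b1,left), robot_in(rmB)}

== RESULT ==
["ball_in(b4,rmD)", "ball_in(b5,rmA)", "carry(b1,left)", "robot_in(rmB)"]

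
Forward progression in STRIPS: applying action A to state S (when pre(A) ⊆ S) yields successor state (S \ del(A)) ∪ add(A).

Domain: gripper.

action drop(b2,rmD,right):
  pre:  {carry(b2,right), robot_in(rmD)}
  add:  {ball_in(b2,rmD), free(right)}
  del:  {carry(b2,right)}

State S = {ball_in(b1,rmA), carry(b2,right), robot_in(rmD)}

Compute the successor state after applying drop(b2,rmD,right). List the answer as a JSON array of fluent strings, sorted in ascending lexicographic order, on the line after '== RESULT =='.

Progress:
  pre ⊆ S: {carry(b2,right), robot_in(rmD)} ⊆ S  — applicable
  S \ del = {ball_in(b1,rmA), robot_in(rmD)}
  ∪ add   = {ball_in(b1,rmA), ball_in(b2,rmD), free(right), robot_in(rmD)}

== RESULT ==
["ball_in(b1,rmA)", "ball_in(b2,rmD)", "free(right)", "robot_in(rmD)"]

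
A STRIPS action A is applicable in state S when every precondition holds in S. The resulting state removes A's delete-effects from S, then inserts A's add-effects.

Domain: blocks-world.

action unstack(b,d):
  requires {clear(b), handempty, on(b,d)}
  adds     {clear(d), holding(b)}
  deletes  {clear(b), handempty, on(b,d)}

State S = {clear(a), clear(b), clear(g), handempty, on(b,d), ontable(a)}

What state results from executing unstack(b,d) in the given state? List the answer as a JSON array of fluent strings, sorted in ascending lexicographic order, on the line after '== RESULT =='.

Progress:
  pre ⊆ S: {clear(b), handempty, on(b,d)} ⊆ S  — applicable
  S \ del = {clear(a), clear(g), ontable(a)}
  ∪ add   = {clear(a), clear(d), clear(g), holding(b), ontable(a)}

== RESULT ==
["clear(a)", "clear(d)", "clear(g)", "holding(b)", "ontable(a)"]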